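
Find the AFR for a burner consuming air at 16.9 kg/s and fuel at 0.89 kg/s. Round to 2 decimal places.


AFR = m_air / m_fuel
AFR = 16.9 / 0.89 = 18.99


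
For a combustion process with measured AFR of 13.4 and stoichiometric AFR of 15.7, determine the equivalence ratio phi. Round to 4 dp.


phi = AFR_stoich / AFR_actual
phi = 15.7 / 13.4 = 1.1716


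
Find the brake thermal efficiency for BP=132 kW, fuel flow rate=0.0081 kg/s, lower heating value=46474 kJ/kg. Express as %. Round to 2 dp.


eta_BTE = (BP / (mf * LHV)) * 100
Denominator = 0.0081 * 46474 = 376.4394 kW
eta_BTE = (132 / 376.4394) * 100 = 35.07%


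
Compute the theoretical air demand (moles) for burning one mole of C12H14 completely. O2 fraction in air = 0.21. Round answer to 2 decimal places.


Balanced combustion: C12H14 + 15.5 O2 -> 12 CO2 + 7 H2O
O2 needed = C + H/4 = 12 + 14/4 = 15.50 moles
Air moles = O2 / 0.21 = 15.50 / 0.21 = 73.81 moles air


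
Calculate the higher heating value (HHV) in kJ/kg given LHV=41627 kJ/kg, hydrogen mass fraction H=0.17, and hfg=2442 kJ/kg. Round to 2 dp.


HHV = LHV + hfg * 9 * H
Water addition = 2442 * 9 * 0.17 = 3736.260 kJ/kg
HHV = 41627 + 3736.260 = 45363.26 kJ/kg


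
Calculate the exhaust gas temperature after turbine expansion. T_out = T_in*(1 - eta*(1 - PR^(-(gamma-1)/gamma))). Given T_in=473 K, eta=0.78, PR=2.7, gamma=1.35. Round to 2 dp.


T_out = T_in * (1 - eta * (1 - PR^(-(gamma-1)/gamma)))
Exponent = -(1.35-1)/1.35 = -0.25925926
PR^exp = 2.7^(-0.25925926) = 0.77297411
Factor = 1 - 0.78*(1 - 0.77297411) = 0.82291981
T_out = 473 * 0.82291981 = 389.24 K


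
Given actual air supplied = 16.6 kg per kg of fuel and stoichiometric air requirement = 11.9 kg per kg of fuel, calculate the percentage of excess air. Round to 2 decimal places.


Excess air = actual - stoichiometric = 16.6 - 11.9 = 4.70 kg/kg fuel
Excess air % = (excess / stoich) * 100 = (4.70 / 11.9) * 100 = 39.50%


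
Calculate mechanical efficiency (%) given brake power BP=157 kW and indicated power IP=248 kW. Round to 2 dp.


eta_mech = (BP / IP) * 100
Ratio = 157 / 248 = 0.6331
eta_mech = 0.6331 * 100 = 63.31%


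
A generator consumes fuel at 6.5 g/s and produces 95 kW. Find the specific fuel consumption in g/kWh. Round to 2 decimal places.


SFC = (mf / BP) * 3600
Rate = 6.5 / 95 = 0.068421 g/(s*kW)
SFC = 0.068421 * 3600 = 246.32 g/kWh


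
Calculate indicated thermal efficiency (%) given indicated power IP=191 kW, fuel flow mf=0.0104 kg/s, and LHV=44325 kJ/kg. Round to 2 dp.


eta_ith = (IP / (mf * LHV)) * 100
Denominator = 0.0104 * 44325 = 460.9800 kW
eta_ith = (191 / 460.9800) * 100 = 41.43%


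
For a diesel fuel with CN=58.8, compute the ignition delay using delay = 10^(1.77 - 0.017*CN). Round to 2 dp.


delay = 10^(1.77 - 0.017*CN)
Exponent = 1.77 - 0.017*58.8 = 0.7704
delay = 10^0.7704 = 5.89 ms


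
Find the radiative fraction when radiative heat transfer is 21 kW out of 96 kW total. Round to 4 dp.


f_rad = Q_rad / Q_total
f_rad = 21 / 96 = 0.2188


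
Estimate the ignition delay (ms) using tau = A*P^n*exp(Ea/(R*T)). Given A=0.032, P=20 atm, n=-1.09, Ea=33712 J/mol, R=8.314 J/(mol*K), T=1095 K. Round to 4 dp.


tau = A * P^n * exp(Ea/(R*T))
P^n = 20^(-1.09) = 0.03818364
Ea/(R*T) = 33712/(8.314*1095) = 3.703057
exp(Ea/(R*T)) = 40.571135
tau = 0.032 * 0.03818364 * 40.571135 = 0.0496 ms


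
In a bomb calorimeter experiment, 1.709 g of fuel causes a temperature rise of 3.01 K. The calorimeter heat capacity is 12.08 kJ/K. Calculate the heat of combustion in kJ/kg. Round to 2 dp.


Hc = C_cal * delta_T / m_fuel
Q_released = 12.08 * 3.01 = 36.3608 kJ
m_fuel = 1.709 g = 1.709/1000 kg = 0.001709 kg
Hc = 36.3608 / 0.001709 = 21276.07 kJ/kg


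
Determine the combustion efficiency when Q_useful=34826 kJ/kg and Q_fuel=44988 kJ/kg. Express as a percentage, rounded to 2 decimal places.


Efficiency = (Q_useful / Q_fuel) * 100
Efficiency = (34826 / 44988) * 100
Efficiency = 0.7741 * 100 = 77.41%


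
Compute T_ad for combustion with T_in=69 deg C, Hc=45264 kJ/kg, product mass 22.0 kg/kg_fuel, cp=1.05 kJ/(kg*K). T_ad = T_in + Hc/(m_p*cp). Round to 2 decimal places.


T_ad = T_in + Hc / (m_p * cp)
Denominator = 22.0 * 1.05 = 23.1000
Temperature rise = 45264 / 23.1000 = 1959.48 K
T_ad = 69 + 1959.48 = 2028.48 deg C


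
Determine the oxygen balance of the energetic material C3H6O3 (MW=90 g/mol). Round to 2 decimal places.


OB = -1600 * (2C + H/2 - O) / MW
Inner = 2*3 + 6/2 - 3 = 6.00
OB = -1600 * 6.00 / 90 = -106.67%


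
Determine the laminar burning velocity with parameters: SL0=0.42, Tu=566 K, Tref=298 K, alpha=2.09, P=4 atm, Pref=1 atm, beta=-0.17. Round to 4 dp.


SL = SL0 * (Tu/Tref)^alpha * (P/Pref)^beta
T ratio = 566/298 = 1.89932886
(T ratio)^alpha = 1.89932886^2.09 = 3.821856
(P/Pref)^beta = 4^(-0.17) = 0.790041
SL = 0.42 * 3.821856 * 0.790041 = 1.2682 m/s


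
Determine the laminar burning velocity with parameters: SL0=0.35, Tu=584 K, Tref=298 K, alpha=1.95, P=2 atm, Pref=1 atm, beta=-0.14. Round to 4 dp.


SL = SL0 * (Tu/Tref)^alpha * (P/Pref)^beta
T ratio = 584/298 = 1.95973154
(T ratio)^alpha = 1.95973154^1.95 = 3.713499
(P/Pref)^beta = 2^(-0.14) = 0.907519
SL = 0.35 * 3.713499 * 0.907519 = 1.1795 m/s


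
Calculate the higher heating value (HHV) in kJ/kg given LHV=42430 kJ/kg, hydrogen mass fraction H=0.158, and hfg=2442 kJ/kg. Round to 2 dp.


HHV = LHV + hfg * 9 * H
Water addition = 2442 * 9 * 0.158 = 3472.524 kJ/kg
HHV = 42430 + 3472.524 = 45902.52 kJ/kg


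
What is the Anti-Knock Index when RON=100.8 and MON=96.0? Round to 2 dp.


AKI = (RON + MON) / 2
AKI = (100.8 + 96.0) / 2
AKI = 196.8 / 2 = 98.40


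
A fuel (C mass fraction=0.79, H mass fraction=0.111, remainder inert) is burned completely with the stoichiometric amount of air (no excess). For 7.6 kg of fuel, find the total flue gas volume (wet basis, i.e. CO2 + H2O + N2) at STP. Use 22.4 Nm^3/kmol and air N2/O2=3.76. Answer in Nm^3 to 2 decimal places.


Per kg fuel: CO2 = (C/12 kmol)*22.4 = (0.79/12)*22.4 = 1.47467 Nm^3
Per kg fuel: H2O = (H/2 kmol)*22.4 = (0.111/2)*22.4 = 1.24320 Nm^3
O2 needed per kg fuel = C/12 + H/4 = 0.79/12 + 0.111/4 = 0.09358333 kmol
Per kg fuel: N2 = O2*3.76*22.4 = 0.09358333*3.76*22.4 = 7.88196 Nm^3
Total per kg = 1.47467 + 1.24320 + 7.88196 = 10.59983 Nm^3
Total = 10.59983 * 7.6 = 80.56 Nm^3


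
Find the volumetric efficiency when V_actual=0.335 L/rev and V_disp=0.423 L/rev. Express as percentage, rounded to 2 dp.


eta_v = (V_actual / V_disp) * 100
Ratio = 0.335 / 0.423 = 0.7920
eta_v = 0.7920 * 100 = 79.20%


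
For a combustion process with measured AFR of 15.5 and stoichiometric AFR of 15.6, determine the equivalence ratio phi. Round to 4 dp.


phi = AFR_stoich / AFR_actual
phi = 15.6 / 15.5 = 1.0065


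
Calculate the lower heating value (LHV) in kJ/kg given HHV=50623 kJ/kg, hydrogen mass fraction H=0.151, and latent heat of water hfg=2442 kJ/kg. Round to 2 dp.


LHV = HHV - hfg * 9 * H
Water correction = 2442 * 9 * 0.151 = 3318.678 kJ/kg
LHV = 50623 - 3318.678 = 47304.32 kJ/kg


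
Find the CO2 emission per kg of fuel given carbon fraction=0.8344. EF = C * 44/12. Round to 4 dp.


EF = C_frac * (M_CO2 / M_C)
EF = 0.8344 * (44/12)
EF = 0.8344 * 3.666667 = 3.0595 kg_CO2/kg_fuel


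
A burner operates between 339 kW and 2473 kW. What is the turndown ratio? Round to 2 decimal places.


TDR = Q_max / Q_min
TDR = 2473 / 339 = 7.29


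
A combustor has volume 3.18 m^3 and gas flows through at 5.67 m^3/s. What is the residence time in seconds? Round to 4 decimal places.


tau = V / Q_flow
tau = 3.18 / 5.67 = 0.5608 s


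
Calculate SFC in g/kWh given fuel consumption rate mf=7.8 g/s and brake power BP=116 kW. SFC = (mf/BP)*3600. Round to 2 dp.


SFC = (mf / BP) * 3600
Rate = 7.8 / 116 = 0.067241 g/(s*kW)
SFC = 0.067241 * 3600 = 242.07 g/kWh


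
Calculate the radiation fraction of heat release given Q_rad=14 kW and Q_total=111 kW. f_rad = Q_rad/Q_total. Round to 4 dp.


f_rad = Q_rad / Q_total
f_rad = 14 / 111 = 0.1261


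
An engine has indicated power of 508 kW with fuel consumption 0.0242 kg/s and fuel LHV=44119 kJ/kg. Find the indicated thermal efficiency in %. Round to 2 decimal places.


eta_ith = (IP / (mf * LHV)) * 100
Denominator = 0.0242 * 44119 = 1067.6798 kW
eta_ith = (508 / 1067.6798) * 100 = 47.58%


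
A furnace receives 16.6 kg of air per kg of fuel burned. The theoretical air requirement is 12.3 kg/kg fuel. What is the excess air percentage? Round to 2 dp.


Excess air = actual - stoichiometric = 16.6 - 12.3 = 4.30 kg/kg fuel
Excess air % = (excess / stoich) * 100 = (4.30 / 12.3) * 100 = 34.96%


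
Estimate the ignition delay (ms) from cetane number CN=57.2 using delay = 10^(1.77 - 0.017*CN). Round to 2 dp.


delay = 10^(1.77 - 0.017*CN)
Exponent = 1.77 - 0.017*57.2 = 0.7976
delay = 10^0.7976 = 6.27 ms


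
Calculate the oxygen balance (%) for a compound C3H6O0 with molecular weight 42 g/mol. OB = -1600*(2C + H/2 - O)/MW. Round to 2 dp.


OB = -1600 * (2C + H/2 - O) / MW
Inner = 2*3 + 6/2 - 0 = 9.00
OB = -1600 * 9.00 / 42 = -342.86%


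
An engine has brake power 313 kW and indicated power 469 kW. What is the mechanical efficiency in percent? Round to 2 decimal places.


eta_mech = (BP / IP) * 100
Ratio = 313 / 469 = 0.6674
eta_mech = 0.6674 * 100 = 66.74%


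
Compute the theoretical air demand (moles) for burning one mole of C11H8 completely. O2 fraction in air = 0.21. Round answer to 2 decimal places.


Balanced combustion: C11H8 + 13 O2 -> 11 CO2 + 4 H2O
O2 needed = C + H/4 = 11 + 8/4 = 13.00 moles
Air moles = O2 / 0.21 = 13.00 / 0.21 = 61.90 moles air


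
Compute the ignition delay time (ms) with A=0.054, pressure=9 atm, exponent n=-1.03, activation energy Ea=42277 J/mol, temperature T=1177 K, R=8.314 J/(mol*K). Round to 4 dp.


tau = A * P^n * exp(Ea/(R*T))
P^n = 9^(-1.03) = 0.10402320
Ea/(R*T) = 42277/(8.314*1177) = 4.320338
exp(Ea/(R*T)) = 75.214012
tau = 0.054 * 0.10402320 * 75.214012 = 0.4225 ms


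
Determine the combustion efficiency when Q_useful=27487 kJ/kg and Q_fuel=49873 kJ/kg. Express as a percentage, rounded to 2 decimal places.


Efficiency = (Q_useful / Q_fuel) * 100
Efficiency = (27487 / 49873) * 100
Efficiency = 0.5511 * 100 = 55.11%


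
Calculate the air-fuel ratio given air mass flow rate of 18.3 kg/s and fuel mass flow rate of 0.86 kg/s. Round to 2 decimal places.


AFR = m_air / m_fuel
AFR = 18.3 / 0.86 = 21.28


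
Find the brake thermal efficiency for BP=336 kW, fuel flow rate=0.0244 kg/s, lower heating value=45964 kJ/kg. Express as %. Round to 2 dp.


eta_BTE = (BP / (mf * LHV)) * 100
Denominator = 0.0244 * 45964 = 1121.5216 kW
eta_BTE = (336 / 1121.5216) * 100 = 29.96%


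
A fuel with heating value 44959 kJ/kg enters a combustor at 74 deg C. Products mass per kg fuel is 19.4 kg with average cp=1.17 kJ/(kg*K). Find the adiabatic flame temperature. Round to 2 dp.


T_ad = T_in + Hc / (m_p * cp)
Denominator = 19.4 * 1.17 = 22.6980
Temperature rise = 44959 / 22.6980 = 1980.75 K
T_ad = 74 + 1980.75 = 2054.75 deg C


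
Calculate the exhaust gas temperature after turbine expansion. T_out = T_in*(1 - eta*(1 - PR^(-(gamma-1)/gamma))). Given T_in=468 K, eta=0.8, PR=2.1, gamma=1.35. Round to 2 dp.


T_out = T_in * (1 - eta * (1 - PR^(-(gamma-1)/gamma)))
Exponent = -(1.35-1)/1.35 = -0.25925926
PR^exp = 2.1^(-0.25925926) = 0.82501466
Factor = 1 - 0.8*(1 - 0.82501466) = 0.86001173
T_out = 468 * 0.86001173 = 402.49 K


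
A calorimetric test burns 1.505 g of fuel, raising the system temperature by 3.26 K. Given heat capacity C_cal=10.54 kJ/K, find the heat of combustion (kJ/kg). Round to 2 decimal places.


Hc = C_cal * delta_T / m_fuel
Q_released = 10.54 * 3.26 = 34.3604 kJ
m_fuel = 1.505 g = 1.505/1000 kg = 0.001505 kg
Hc = 34.3604 / 0.001505 = 22830.83 kJ/kg


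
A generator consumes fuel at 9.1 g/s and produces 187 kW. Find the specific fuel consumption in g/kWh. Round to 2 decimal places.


SFC = (mf / BP) * 3600
Rate = 9.1 / 187 = 0.048663 g/(s*kW)
SFC = 0.048663 * 3600 = 175.19 g/kWh


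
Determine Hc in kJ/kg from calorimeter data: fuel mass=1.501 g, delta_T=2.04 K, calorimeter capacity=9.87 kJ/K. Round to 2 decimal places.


Hc = C_cal * delta_T / m_fuel
Q_released = 9.87 * 2.04 = 20.1348 kJ
m_fuel = 1.501 g = 1.501/1000 kg = 0.001501 kg
Hc = 20.1348 / 0.001501 = 13414.26 kJ/kg


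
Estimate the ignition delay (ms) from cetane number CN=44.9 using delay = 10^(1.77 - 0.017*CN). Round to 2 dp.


delay = 10^(1.77 - 0.017*CN)
Exponent = 1.77 - 0.017*44.9 = 1.0067
delay = 10^1.0067 = 10.16 ms


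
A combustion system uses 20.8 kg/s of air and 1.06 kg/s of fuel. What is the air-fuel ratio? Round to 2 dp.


AFR = m_air / m_fuel
AFR = 20.8 / 1.06 = 19.62


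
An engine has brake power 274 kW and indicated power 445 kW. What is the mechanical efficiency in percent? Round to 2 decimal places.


eta_mech = (BP / IP) * 100
Ratio = 274 / 445 = 0.6157
eta_mech = 0.6157 * 100 = 61.57%


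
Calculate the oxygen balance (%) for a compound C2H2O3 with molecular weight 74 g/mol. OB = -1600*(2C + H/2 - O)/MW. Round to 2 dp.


OB = -1600 * (2C + H/2 - O) / MW
Inner = 2*2 + 2/2 - 3 = 2.00
OB = -1600 * 2.00 / 74 = -43.24%


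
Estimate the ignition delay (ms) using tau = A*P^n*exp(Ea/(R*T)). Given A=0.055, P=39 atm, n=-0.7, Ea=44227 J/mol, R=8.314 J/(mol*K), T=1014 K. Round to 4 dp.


tau = A * P^n * exp(Ea/(R*T))
P^n = 39^(-0.7) = 0.07695818
Ea/(R*T) = 44227/(8.314*1014) = 5.246136
exp(Ea/(R*T)) = 189.831252
tau = 0.055 * 0.07695818 * 189.831252 = 0.8035 ms


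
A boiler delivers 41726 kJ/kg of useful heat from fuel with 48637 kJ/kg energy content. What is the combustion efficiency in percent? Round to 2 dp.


Efficiency = (Q_useful / Q_fuel) * 100
Efficiency = (41726 / 48637) * 100
Efficiency = 0.8579 * 100 = 85.79%


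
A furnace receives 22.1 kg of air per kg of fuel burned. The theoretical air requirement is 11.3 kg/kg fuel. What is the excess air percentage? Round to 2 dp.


Excess air = actual - stoichiometric = 22.1 - 11.3 = 10.80 kg/kg fuel
Excess air % = (excess / stoich) * 100 = (10.80 / 11.3) * 100 = 95.58%


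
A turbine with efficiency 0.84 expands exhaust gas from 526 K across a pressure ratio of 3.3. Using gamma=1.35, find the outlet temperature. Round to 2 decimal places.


T_out = T_in * (1 - eta * (1 - PR^(-(gamma-1)/gamma)))
Exponent = -(1.35-1)/1.35 = -0.25925926
PR^exp = 3.3^(-0.25925926) = 0.73378775
Factor = 1 - 0.84*(1 - 0.73378775) = 0.77638171
T_out = 526 * 0.77638171 = 408.38 K


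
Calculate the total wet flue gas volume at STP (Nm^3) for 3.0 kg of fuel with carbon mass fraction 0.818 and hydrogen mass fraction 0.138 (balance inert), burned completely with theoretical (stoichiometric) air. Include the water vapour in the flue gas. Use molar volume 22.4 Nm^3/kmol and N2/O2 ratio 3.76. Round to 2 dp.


Per kg fuel: CO2 = (C/12 kmol)*22.4 = (0.818/12)*22.4 = 1.52693 Nm^3
Per kg fuel: H2O = (H/2 kmol)*22.4 = (0.138/2)*22.4 = 1.54560 Nm^3
O2 needed per kg fuel = C/12 + H/4 = 0.818/12 + 0.138/4 = 0.10266667 kmol
Per kg fuel: N2 = O2*3.76*22.4 = 0.10266667*3.76*22.4 = 8.64700 Nm^3
Total per kg = 1.52693 + 1.54560 + 8.64700 = 11.71953 Nm^3
Total = 11.71953 * 3.0 = 35.16 Nm^3


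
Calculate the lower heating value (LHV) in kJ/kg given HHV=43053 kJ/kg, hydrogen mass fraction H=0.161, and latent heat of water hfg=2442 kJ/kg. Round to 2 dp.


LHV = HHV - hfg * 9 * H
Water correction = 2442 * 9 * 0.161 = 3538.458 kJ/kg
LHV = 43053 - 3538.458 = 39514.54 kJ/kg


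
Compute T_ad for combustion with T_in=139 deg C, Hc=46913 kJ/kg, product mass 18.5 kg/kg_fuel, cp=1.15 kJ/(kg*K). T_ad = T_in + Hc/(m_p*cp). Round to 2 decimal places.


T_ad = T_in + Hc / (m_p * cp)
Denominator = 18.5 * 1.15 = 21.2750
Temperature rise = 46913 / 21.2750 = 2205.08 K
T_ad = 139 + 2205.08 = 2344.08 deg C


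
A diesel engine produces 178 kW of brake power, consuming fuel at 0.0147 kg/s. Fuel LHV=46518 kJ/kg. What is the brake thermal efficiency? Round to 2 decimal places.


eta_BTE = (BP / (mf * LHV)) * 100
Denominator = 0.0147 * 46518 = 683.8146 kW
eta_BTE = (178 / 683.8146) * 100 = 26.03%


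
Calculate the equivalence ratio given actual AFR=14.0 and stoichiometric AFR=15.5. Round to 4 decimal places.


phi = AFR_stoich / AFR_actual
phi = 15.5 / 14.0 = 1.1071


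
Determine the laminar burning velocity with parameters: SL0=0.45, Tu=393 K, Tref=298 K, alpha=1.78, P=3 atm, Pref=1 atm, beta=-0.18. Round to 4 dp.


SL = SL0 * (Tu/Tref)^alpha * (P/Pref)^beta
T ratio = 393/298 = 1.31879195
(T ratio)^alpha = 1.31879195^1.78 = 1.636492
(P/Pref)^beta = 3^(-0.18) = 0.820575
SL = 0.45 * 1.636492 * 0.820575 = 0.6043 m/s


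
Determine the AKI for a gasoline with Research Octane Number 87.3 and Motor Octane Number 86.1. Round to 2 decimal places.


AKI = (RON + MON) / 2
AKI = (87.3 + 86.1) / 2
AKI = 173.4 / 2 = 86.70


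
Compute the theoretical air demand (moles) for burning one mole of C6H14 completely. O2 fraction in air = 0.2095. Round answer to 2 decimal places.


Balanced combustion: C6H14 + 9.5 O2 -> 6 CO2 + 7 H2O
O2 needed = C + H/4 = 6 + 14/4 = 9.50 moles
Air moles = O2 / 0.2095 = 9.50 / 0.2095 = 45.35 moles air


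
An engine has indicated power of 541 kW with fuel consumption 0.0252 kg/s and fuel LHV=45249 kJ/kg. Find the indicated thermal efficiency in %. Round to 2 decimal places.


eta_ith = (IP / (mf * LHV)) * 100
Denominator = 0.0252 * 45249 = 1140.2748 kW
eta_ith = (541 / 1140.2748) * 100 = 47.44%


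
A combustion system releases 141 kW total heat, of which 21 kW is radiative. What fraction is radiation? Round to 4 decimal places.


f_rad = Q_rad / Q_total
f_rad = 21 / 141 = 0.1489


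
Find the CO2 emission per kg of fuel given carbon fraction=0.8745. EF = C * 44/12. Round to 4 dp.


EF = C_frac * (M_CO2 / M_C)
EF = 0.8745 * (44/12)
EF = 0.8745 * 3.666667 = 3.2065 kg_CO2/kg_fuel


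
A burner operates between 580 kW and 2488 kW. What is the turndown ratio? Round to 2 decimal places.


TDR = Q_max / Q_min
TDR = 2488 / 580 = 4.29


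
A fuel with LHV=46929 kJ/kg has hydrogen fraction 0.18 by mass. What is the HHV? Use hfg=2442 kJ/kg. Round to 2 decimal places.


HHV = LHV + hfg * 9 * H
Water addition = 2442 * 9 * 0.18 = 3956.040 kJ/kg
HHV = 46929 + 3956.040 = 50885.04 kJ/kg


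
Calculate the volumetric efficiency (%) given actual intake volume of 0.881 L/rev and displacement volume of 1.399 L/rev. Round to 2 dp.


eta_v = (V_actual / V_disp) * 100
Ratio = 0.881 / 1.399 = 0.6297
eta_v = 0.6297 * 100 = 62.97%


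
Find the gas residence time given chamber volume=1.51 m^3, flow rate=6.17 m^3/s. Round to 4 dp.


tau = V / Q_flow
tau = 1.51 / 6.17 = 0.2447 s


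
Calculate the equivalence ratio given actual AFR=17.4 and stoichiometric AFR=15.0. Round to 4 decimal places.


phi = AFR_stoich / AFR_actual
phi = 15.0 / 17.4 = 0.8621


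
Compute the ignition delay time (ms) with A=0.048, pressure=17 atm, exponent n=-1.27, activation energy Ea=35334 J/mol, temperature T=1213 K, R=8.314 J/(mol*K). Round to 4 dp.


tau = A * P^n * exp(Ea/(R*T))
P^n = 17^(-1.27) = 0.02737347
Ea/(R*T) = 35334/(8.314*1213) = 3.503660
exp(Ea/(R*T)) = 33.236884
tau = 0.048 * 0.02737347 * 33.236884 = 0.0437 ms


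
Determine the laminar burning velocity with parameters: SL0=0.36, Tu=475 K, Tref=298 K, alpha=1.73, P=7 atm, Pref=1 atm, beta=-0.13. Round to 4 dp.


SL = SL0 * (Tu/Tref)^alpha * (P/Pref)^beta
T ratio = 475/298 = 1.59395973
(T ratio)^alpha = 1.59395973^1.73 = 2.240195
(P/Pref)^beta = 7^(-0.13) = 0.776492
SL = 0.36 * 2.240195 * 0.776492 = 0.6262 m/s


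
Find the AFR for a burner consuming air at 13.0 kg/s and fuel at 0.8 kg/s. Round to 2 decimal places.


AFR = m_air / m_fuel
AFR = 13.0 / 0.8 = 16.25


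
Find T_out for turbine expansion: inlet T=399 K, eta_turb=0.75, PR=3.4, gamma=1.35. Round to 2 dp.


T_out = T_in * (1 - eta * (1 - PR^(-(gamma-1)/gamma)))
Exponent = -(1.35-1)/1.35 = -0.25925926
PR^exp = 3.4^(-0.25925926) = 0.72813041
Factor = 1 - 0.75*(1 - 0.72813041) = 0.79609781
T_out = 399 * 0.79609781 = 317.64 K


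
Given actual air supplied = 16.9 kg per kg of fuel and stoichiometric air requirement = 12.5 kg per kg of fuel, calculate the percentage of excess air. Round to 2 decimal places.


Excess air = actual - stoichiometric = 16.9 - 12.5 = 4.40 kg/kg fuel
Excess air % = (excess / stoich) * 100 = (4.40 / 12.5) * 100 = 35.20%


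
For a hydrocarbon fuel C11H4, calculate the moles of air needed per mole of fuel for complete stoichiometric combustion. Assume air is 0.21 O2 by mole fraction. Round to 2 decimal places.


Balanced combustion: C11H4 + 12 O2 -> 11 CO2 + 2 H2O
O2 needed = C + H/4 = 11 + 4/4 = 12.00 moles
Air moles = O2 / 0.21 = 12.00 / 0.21 = 57.14 moles air


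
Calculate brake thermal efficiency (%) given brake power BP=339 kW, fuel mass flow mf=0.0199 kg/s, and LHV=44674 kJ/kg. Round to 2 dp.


eta_BTE = (BP / (mf * LHV)) * 100
Denominator = 0.0199 * 44674 = 889.0126 kW
eta_BTE = (339 / 889.0126) * 100 = 38.13%


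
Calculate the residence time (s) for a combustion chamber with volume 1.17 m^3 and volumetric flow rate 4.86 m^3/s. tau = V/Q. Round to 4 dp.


tau = V / Q_flow
tau = 1.17 / 4.86 = 0.2407 s


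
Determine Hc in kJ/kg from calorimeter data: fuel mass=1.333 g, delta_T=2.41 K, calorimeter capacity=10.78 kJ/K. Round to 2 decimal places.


Hc = C_cal * delta_T / m_fuel
Q_released = 10.78 * 2.41 = 25.9798 kJ
m_fuel = 1.333 g = 1.333/1000 kg = 0.001333 kg
Hc = 25.9798 / 0.001333 = 19489.72 kJ/kg


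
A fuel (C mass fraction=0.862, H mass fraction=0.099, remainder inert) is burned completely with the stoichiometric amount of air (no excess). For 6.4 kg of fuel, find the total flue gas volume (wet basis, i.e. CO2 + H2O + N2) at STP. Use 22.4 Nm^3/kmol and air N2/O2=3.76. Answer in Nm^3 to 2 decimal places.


Per kg fuel: CO2 = (C/12 kmol)*22.4 = (0.862/12)*22.4 = 1.60907 Nm^3
Per kg fuel: H2O = (H/2 kmol)*22.4 = (0.099/2)*22.4 = 1.10880 Nm^3
O2 needed per kg fuel = C/12 + H/4 = 0.862/12 + 0.099/4 = 0.09658333 kmol
Per kg fuel: N2 = O2*3.76*22.4 = 0.09658333*3.76*22.4 = 8.13463 Nm^3
Total per kg = 1.60907 + 1.10880 + 8.13463 = 10.85250 Nm^3
Total = 10.85250 * 6.4 = 69.46 Nm^3


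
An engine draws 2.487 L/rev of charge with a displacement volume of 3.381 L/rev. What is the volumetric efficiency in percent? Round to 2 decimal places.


eta_v = (V_actual / V_disp) * 100
Ratio = 2.487 / 3.381 = 0.7356
eta_v = 0.7356 * 100 = 73.56%


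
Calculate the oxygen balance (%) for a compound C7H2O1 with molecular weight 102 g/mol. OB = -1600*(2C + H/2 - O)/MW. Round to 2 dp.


OB = -1600 * (2C + H/2 - O) / MW
Inner = 2*7 + 2/2 - 1 = 14.00
OB = -1600 * 14.00 / 102 = -219.61%


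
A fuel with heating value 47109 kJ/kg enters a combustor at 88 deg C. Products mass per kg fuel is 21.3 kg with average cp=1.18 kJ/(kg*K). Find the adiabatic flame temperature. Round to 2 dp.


T_ad = T_in + Hc / (m_p * cp)
Denominator = 21.3 * 1.18 = 25.1340
Temperature rise = 47109 / 25.1340 = 1874.31 K
T_ad = 88 + 1874.31 = 1962.31 deg C


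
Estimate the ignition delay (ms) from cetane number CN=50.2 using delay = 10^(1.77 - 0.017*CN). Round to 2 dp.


delay = 10^(1.77 - 0.017*CN)
Exponent = 1.77 - 0.017*50.2 = 0.9166
delay = 10^0.9166 = 8.25 ms


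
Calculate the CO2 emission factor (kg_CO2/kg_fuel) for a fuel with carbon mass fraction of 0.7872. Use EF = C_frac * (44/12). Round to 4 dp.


EF = C_frac * (M_CO2 / M_C)
EF = 0.7872 * (44/12)
EF = 0.7872 * 3.666667 = 2.8864 kg_CO2/kg_fuel


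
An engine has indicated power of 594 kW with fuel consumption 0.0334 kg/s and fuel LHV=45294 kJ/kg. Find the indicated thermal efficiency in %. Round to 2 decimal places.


eta_ith = (IP / (mf * LHV)) * 100
Denominator = 0.0334 * 45294 = 1512.8196 kW
eta_ith = (594 / 1512.8196) * 100 = 39.26%


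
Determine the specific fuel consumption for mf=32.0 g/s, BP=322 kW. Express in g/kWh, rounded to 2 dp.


SFC = (mf / BP) * 3600
Rate = 32.0 / 322 = 0.099379 g/(s*kW)
SFC = 0.099379 * 3600 = 357.76 g/kWh


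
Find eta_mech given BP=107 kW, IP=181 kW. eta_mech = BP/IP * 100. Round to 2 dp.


eta_mech = (BP / IP) * 100
Ratio = 107 / 181 = 0.5912
eta_mech = 0.5912 * 100 = 59.12%


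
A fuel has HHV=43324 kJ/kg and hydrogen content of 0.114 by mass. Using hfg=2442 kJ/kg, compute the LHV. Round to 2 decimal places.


LHV = HHV - hfg * 9 * H
Water correction = 2442 * 9 * 0.114 = 2505.492 kJ/kg
LHV = 43324 - 2505.492 = 40818.51 kJ/kg


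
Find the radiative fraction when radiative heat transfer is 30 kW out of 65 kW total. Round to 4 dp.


f_rad = Q_rad / Q_total
f_rad = 30 / 65 = 0.4615


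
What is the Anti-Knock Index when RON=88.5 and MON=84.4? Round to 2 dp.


AKI = (RON + MON) / 2
AKI = (88.5 + 84.4) / 2
AKI = 172.9 / 2 = 86.45


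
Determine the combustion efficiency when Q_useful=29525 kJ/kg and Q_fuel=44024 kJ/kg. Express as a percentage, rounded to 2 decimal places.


Efficiency = (Q_useful / Q_fuel) * 100
Efficiency = (29525 / 44024) * 100
Efficiency = 0.6707 * 100 = 67.07%


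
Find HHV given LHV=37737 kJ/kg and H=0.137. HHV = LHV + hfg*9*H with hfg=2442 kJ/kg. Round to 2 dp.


HHV = LHV + hfg * 9 * H
Water addition = 2442 * 9 * 0.137 = 3010.986 kJ/kg
HHV = 37737 + 3010.986 = 40747.99 kJ/kg


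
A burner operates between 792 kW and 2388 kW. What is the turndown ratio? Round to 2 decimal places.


TDR = Q_max / Q_min
TDR = 2388 / 792 = 3.02


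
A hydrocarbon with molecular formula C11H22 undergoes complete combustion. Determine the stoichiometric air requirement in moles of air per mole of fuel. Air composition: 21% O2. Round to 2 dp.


Balanced combustion: C11H22 + 16.5 O2 -> 11 CO2 + 11 H2O
O2 needed = C + H/4 = 11 + 22/4 = 16.50 moles
Air moles = O2 / 0.21 = 16.50 / 0.21 = 78.57 moles air


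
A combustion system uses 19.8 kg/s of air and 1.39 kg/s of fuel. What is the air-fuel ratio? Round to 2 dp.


AFR = m_air / m_fuel
AFR = 19.8 / 1.39 = 14.24


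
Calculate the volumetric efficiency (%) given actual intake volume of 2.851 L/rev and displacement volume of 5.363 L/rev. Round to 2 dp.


eta_v = (V_actual / V_disp) * 100
Ratio = 2.851 / 5.363 = 0.5316
eta_v = 0.5316 * 100 = 53.16%


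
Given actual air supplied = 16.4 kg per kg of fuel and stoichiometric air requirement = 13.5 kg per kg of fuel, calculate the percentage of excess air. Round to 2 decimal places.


Excess air = actual - stoichiometric = 16.4 - 13.5 = 2.90 kg/kg fuel
Excess air % = (excess / stoich) * 100 = (2.90 / 13.5) * 100 = 21.48%


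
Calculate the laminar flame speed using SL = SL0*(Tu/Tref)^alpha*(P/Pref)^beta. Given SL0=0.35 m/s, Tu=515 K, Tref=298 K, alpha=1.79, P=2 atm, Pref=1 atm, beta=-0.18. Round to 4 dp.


SL = SL0 * (Tu/Tref)^alpha * (P/Pref)^beta
T ratio = 515/298 = 1.72818792
(T ratio)^alpha = 1.72818792^1.79 = 2.662489
(P/Pref)^beta = 2^(-0.18) = 0.882703
SL = 0.35 * 2.662489 * 0.882703 = 0.8226 m/s


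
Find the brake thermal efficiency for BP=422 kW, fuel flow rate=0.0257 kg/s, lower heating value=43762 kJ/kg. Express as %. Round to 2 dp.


eta_BTE = (BP / (mf * LHV)) * 100
Denominator = 0.0257 * 43762 = 1124.6834 kW
eta_BTE = (422 / 1124.6834) * 100 = 37.52%


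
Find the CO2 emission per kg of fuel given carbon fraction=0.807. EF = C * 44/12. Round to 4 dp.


EF = C_frac * (M_CO2 / M_C)
EF = 0.807 * (44/12)
EF = 0.807 * 3.666667 = 2.9590 kg_CO2/kg_fuel


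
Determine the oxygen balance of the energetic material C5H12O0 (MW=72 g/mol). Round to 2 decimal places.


OB = -1600 * (2C + H/2 - O) / MW
Inner = 2*5 + 12/2 - 0 = 16.00
OB = -1600 * 16.00 / 72 = -355.56%


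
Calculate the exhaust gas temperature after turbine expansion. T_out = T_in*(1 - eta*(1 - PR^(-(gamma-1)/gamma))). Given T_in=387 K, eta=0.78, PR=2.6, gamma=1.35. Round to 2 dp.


T_out = T_in * (1 - eta * (1 - PR^(-(gamma-1)/gamma)))
Exponent = -(1.35-1)/1.35 = -0.25925926
PR^exp = 2.6^(-0.25925926) = 0.78057442
Factor = 1 - 0.78*(1 - 0.78057442) = 0.82884805
T_out = 387 * 0.82884805 = 320.76 K


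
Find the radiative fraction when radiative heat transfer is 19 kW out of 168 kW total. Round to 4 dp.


f_rad = Q_rad / Q_total
f_rad = 19 / 168 = 0.1131


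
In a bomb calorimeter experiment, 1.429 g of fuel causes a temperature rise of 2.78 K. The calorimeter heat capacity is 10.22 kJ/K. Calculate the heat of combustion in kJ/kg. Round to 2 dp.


Hc = C_cal * delta_T / m_fuel
Q_released = 10.22 * 2.78 = 28.4116 kJ
m_fuel = 1.429 g = 1.429/1000 kg = 0.001429 kg
Hc = 28.4116 / 0.001429 = 19882.16 kJ/kg


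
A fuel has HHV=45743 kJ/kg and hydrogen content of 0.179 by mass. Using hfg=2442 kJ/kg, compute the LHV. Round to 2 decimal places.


LHV = HHV - hfg * 9 * H
Water correction = 2442 * 9 * 0.179 = 3934.062 kJ/kg
LHV = 45743 - 3934.062 = 41808.94 kJ/kg


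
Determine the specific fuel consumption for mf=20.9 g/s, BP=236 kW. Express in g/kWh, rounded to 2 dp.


SFC = (mf / BP) * 3600
Rate = 20.9 / 236 = 0.088559 g/(s*kW)
SFC = 0.088559 * 3600 = 318.81 g/kWh


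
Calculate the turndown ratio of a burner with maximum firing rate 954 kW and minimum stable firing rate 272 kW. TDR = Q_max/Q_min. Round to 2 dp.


TDR = Q_max / Q_min
TDR = 954 / 272 = 3.51


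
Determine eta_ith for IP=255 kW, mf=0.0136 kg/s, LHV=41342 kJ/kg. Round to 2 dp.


eta_ith = (IP / (mf * LHV)) * 100
Denominator = 0.0136 * 41342 = 562.2512 kW
eta_ith = (255 / 562.2512) * 100 = 45.35%


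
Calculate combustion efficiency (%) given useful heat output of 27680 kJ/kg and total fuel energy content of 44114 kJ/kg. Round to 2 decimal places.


Efficiency = (Q_useful / Q_fuel) * 100
Efficiency = (27680 / 44114) * 100
Efficiency = 0.6275 * 100 = 62.75%


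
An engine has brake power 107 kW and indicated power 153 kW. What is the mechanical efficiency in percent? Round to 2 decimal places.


eta_mech = (BP / IP) * 100
Ratio = 107 / 153 = 0.6993
eta_mech = 0.6993 * 100 = 69.93%


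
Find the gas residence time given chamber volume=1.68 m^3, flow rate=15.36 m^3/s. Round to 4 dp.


tau = V / Q_flow
tau = 1.68 / 15.36 = 0.1094 s


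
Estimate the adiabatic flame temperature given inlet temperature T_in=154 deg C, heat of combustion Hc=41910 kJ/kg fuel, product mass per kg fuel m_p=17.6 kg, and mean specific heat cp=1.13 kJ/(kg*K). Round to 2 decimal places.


T_ad = T_in + Hc / (m_p * cp)
Denominator = 17.6 * 1.13 = 19.8880
Temperature rise = 41910 / 19.8880 = 2107.30 K
T_ad = 154 + 2107.30 = 2261.30 deg C


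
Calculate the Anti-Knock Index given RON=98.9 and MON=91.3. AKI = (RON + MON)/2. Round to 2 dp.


AKI = (RON + MON) / 2
AKI = (98.9 + 91.3) / 2
AKI = 190.2 / 2 = 95.10


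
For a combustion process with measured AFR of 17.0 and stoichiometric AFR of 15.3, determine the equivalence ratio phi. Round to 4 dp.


phi = AFR_stoich / AFR_actual
phi = 15.3 / 17.0 = 0.9000


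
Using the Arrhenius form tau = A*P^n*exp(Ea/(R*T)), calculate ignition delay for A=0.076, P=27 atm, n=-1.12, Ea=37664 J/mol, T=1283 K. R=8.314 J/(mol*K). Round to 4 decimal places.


tau = A * P^n * exp(Ea/(R*T))
P^n = 27^(-1.12) = 0.02493863
Ea/(R*T) = 37664/(8.314*1283) = 3.530935
exp(Ea/(R*T)) = 34.155900
tau = 0.076 * 0.02493863 * 34.155900 = 0.0647 ms


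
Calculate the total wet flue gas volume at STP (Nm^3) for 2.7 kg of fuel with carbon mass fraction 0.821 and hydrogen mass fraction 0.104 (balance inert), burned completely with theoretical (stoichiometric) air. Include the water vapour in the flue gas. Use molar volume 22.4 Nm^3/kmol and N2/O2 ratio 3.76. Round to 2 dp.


Per kg fuel: CO2 = (C/12 kmol)*22.4 = (0.821/12)*22.4 = 1.53253 Nm^3
Per kg fuel: H2O = (H/2 kmol)*22.4 = (0.104/2)*22.4 = 1.16480 Nm^3
O2 needed per kg fuel = C/12 + H/4 = 0.821/12 + 0.104/4 = 0.09441667 kmol
Per kg fuel: N2 = O2*3.76*22.4 = 0.09441667*3.76*22.4 = 7.95215 Nm^3
Total per kg = 1.53253 + 1.16480 + 7.95215 = 10.64948 Nm^3
Total = 10.64948 * 2.7 = 28.75 Nm^3


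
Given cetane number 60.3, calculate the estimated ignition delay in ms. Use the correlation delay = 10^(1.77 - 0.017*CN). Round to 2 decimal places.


delay = 10^(1.77 - 0.017*CN)
Exponent = 1.77 - 0.017*60.3 = 0.7449
delay = 10^0.7449 = 5.56 ms


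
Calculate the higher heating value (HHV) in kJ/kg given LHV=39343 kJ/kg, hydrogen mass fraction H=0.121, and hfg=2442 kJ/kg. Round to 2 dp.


HHV = LHV + hfg * 9 * H
Water addition = 2442 * 9 * 0.121 = 2659.338 kJ/kg
HHV = 39343 + 2659.338 = 42002.34 kJ/kg


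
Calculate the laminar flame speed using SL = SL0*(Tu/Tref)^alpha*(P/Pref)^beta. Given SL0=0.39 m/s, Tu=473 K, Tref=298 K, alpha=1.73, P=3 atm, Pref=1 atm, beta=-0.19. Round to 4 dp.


SL = SL0 * (Tu/Tref)^alpha * (P/Pref)^beta
T ratio = 473/298 = 1.58724832
(T ratio)^alpha = 1.58724832^1.73 = 2.223902
(P/Pref)^beta = 3^(-0.19) = 0.811609
SL = 0.39 * 2.223902 * 0.811609 = 0.7039 m/s


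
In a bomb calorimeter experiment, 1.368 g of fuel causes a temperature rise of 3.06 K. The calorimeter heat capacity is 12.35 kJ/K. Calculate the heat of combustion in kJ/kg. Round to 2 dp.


Hc = C_cal * delta_T / m_fuel
Q_released = 12.35 * 3.06 = 37.7910 kJ
m_fuel = 1.368 g = 1.368/1000 kg = 0.001368 kg
Hc = 37.7910 / 0.001368 = 27625.00 kJ/kg


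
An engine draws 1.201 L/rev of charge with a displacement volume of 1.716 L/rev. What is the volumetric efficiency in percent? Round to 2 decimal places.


eta_v = (V_actual / V_disp) * 100
Ratio = 1.201 / 1.716 = 0.6999
eta_v = 0.6999 * 100 = 69.99%


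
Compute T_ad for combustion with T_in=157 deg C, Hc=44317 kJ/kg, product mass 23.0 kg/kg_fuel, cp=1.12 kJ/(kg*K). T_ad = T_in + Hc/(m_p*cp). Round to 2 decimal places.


T_ad = T_in + Hc / (m_p * cp)
Denominator = 23.0 * 1.12 = 25.7600
Temperature rise = 44317 / 25.7600 = 1720.38 K
T_ad = 157 + 1720.38 = 1877.38 deg C


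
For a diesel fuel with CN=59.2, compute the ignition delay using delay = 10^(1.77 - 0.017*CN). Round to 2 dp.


delay = 10^(1.77 - 0.017*CN)
Exponent = 1.77 - 0.017*59.2 = 0.7636
delay = 10^0.7636 = 5.80 ms


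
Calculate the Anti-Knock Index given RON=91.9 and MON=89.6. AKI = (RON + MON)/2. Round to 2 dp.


AKI = (RON + MON) / 2
AKI = (91.9 + 89.6) / 2
AKI = 181.5 / 2 = 90.75


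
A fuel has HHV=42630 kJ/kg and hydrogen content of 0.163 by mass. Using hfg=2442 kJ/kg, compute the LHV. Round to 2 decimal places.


LHV = HHV - hfg * 9 * H
Water correction = 2442 * 9 * 0.163 = 3582.414 kJ/kg
LHV = 42630 - 3582.414 = 39047.59 kJ/kg


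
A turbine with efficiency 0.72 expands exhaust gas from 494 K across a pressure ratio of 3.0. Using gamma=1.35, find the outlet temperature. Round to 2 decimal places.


T_out = T_in * (1 - eta * (1 - PR^(-(gamma-1)/gamma)))
Exponent = -(1.35-1)/1.35 = -0.25925926
PR^exp = 3.0^(-0.25925926) = 0.75214556
Factor = 1 - 0.72*(1 - 0.75214556) = 0.82154480
T_out = 494 * 0.82154480 = 405.84 K


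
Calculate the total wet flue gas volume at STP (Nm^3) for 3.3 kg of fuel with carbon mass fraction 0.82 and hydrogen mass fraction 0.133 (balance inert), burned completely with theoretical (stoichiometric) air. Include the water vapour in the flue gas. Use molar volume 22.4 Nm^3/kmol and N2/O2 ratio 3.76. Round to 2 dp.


Per kg fuel: CO2 = (C/12 kmol)*22.4 = (0.82/12)*22.4 = 1.53067 Nm^3
Per kg fuel: H2O = (H/2 kmol)*22.4 = (0.133/2)*22.4 = 1.48960 Nm^3
O2 needed per kg fuel = C/12 + H/4 = 0.82/12 + 0.133/4 = 0.10158333 kmol
Per kg fuel: N2 = O2*3.76*22.4 = 0.10158333*3.76*22.4 = 8.55575 Nm^3
Total per kg = 1.53067 + 1.48960 + 8.55575 = 11.57602 Nm^3
Total = 11.57602 * 3.3 = 38.20 Nm^3


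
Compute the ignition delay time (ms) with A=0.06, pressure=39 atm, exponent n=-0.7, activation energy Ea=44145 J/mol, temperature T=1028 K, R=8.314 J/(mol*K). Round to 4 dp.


tau = A * P^n * exp(Ea/(R*T))
P^n = 39^(-0.7) = 0.07695818
Ea/(R*T) = 44145/(8.314*1028) = 5.165096
exp(Ea/(R*T)) = 175.054239
tau = 0.06 * 0.07695818 * 175.054239 = 0.8083 ms


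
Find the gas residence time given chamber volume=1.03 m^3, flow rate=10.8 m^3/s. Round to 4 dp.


tau = V / Q_flow
tau = 1.03 / 10.8 = 0.0954 s


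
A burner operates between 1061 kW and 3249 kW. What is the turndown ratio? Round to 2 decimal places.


TDR = Q_max / Q_min
TDR = 3249 / 1061 = 3.06


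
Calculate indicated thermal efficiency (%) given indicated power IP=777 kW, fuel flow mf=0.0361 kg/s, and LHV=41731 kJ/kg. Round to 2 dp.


eta_ith = (IP / (mf * LHV)) * 100
Denominator = 0.0361 * 41731 = 1506.4891 kW
eta_ith = (777 / 1506.4891) * 100 = 51.58%


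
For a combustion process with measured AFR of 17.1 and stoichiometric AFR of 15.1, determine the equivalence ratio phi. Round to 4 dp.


phi = AFR_stoich / AFR_actual
phi = 15.1 / 17.1 = 0.8830


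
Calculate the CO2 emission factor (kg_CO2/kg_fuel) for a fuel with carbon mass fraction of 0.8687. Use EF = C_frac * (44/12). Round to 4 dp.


EF = C_frac * (M_CO2 / M_C)
EF = 0.8687 * (44/12)
EF = 0.8687 * 3.666667 = 3.1852 kg_CO2/kg_fuel


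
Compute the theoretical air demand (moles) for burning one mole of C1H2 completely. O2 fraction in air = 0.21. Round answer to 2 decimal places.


Balanced combustion: C1H2 + 1.5 O2 -> 1 CO2 + 1 H2O
O2 needed = C + H/4 = 1 + 2/4 = 1.50 moles
Air moles = O2 / 0.21 = 1.50 / 0.21 = 7.14 moles air


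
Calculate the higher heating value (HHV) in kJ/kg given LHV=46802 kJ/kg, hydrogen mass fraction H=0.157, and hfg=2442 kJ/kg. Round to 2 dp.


HHV = LHV + hfg * 9 * H
Water addition = 2442 * 9 * 0.157 = 3450.546 kJ/kg
HHV = 46802 + 3450.546 = 50252.55 kJ/kg


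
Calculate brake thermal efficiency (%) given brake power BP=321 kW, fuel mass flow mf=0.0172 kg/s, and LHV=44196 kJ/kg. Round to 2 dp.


eta_BTE = (BP / (mf * LHV)) * 100
Denominator = 0.0172 * 44196 = 760.1712 kW
eta_BTE = (321 / 760.1712) * 100 = 42.23%


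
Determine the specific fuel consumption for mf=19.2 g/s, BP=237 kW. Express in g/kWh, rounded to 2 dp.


SFC = (mf / BP) * 3600
Rate = 19.2 / 237 = 0.081013 g/(s*kW)
SFC = 0.081013 * 3600 = 291.65 g/kWh


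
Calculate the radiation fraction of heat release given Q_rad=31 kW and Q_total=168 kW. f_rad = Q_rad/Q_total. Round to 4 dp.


f_rad = Q_rad / Q_total
f_rad = 31 / 168 = 0.1845


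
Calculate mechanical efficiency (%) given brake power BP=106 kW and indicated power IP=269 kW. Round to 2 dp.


eta_mech = (BP / IP) * 100
Ratio = 106 / 269 = 0.3941
eta_mech = 0.3941 * 100 = 39.41%


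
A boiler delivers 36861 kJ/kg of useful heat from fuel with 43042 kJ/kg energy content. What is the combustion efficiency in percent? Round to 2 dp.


Efficiency = (Q_useful / Q_fuel) * 100
Efficiency = (36861 / 43042) * 100
Efficiency = 0.8564 * 100 = 85.64%


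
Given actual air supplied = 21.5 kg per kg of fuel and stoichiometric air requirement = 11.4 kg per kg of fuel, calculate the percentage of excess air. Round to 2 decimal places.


Excess air = actual - stoichiometric = 21.5 - 11.4 = 10.10 kg/kg fuel
Excess air % = (excess / stoich) * 100 = (10.10 / 11.4) * 100 = 88.60%


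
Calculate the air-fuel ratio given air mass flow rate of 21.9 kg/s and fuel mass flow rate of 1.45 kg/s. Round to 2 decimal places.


AFR = m_air / m_fuel
AFR = 21.9 / 1.45 = 15.10


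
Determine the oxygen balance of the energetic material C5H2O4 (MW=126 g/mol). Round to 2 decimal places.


OB = -1600 * (2C + H/2 - O) / MW
Inner = 2*5 + 2/2 - 4 = 7.00
OB = -1600 * 7.00 / 126 = -88.89%


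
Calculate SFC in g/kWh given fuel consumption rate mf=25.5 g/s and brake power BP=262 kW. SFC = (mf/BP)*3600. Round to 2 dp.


SFC = (mf / BP) * 3600
Rate = 25.5 / 262 = 0.097328 g/(s*kW)
SFC = 0.097328 * 3600 = 350.38 g/kWh
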